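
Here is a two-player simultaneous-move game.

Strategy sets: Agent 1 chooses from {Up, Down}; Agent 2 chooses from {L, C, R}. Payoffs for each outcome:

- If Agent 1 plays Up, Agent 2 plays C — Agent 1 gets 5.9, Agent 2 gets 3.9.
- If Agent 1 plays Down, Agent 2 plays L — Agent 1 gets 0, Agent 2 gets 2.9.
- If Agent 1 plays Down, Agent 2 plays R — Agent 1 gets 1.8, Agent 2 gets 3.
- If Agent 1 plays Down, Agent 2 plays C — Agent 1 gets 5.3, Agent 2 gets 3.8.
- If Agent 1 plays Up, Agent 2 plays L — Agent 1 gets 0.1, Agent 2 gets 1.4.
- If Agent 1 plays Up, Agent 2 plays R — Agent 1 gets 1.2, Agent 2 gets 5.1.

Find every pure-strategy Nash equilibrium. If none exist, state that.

There is no pure-strategy Nash equilibrium.

(Up, L): Agent 2 can switch to C (1.4 → 3.9). Not NE.
(Up, C): Agent 2 can switch to R (3.9 → 5.1). Not NE.
(Up, R): Agent 1 can switch to Down (1.2 → 1.8). Not NE.
(Down, L): Agent 1 can switch to Up (0 → 0.1). Not NE.
(Down, C): Agent 1 can switch to Up (5.3 → 5.9). Not NE.
(Down, R): Agent 2 can switch to C (3 → 3.8). Not NE.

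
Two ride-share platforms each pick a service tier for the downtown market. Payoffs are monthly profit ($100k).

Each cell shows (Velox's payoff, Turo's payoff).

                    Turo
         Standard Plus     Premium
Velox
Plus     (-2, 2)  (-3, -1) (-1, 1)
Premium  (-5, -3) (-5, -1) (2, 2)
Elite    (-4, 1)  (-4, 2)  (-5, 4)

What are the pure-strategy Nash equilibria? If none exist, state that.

(Plus, Standard); (Premium, Premium)

Check each profile: it is a Nash equilibrium iff no player can strictly gain by switching unilaterally.
(Plus, Standard): Velox gets -2, best alternative -4; Turo gets 2, best alternative 1. No profitable deviation — NE.
(Plus, Plus): Turo can switch to Standard (-1 → 2). Not NE.
(Plus, Premium): Velox can switch to Premium (-1 → 2). Not NE.
(Premium, Standard): Velox can switch to Plus (-5 → -2). Not NE.
(Premium, Plus): Velox can switch to Plus (-5 → -3). Not NE.
(Premium, Premium): Velox gets 2, best alternative -1; Turo gets 2, best alternative -1. No profitable deviation — NE.
(Elite, Standard): Velox can switch to Plus (-4 → -2). Not NE.
(Elite, Plus): Velox can switch to Plus (-4 → -3). Not NE.
(Elite, Premium): Velox can switch to Plus (-5 → -1). Not NE.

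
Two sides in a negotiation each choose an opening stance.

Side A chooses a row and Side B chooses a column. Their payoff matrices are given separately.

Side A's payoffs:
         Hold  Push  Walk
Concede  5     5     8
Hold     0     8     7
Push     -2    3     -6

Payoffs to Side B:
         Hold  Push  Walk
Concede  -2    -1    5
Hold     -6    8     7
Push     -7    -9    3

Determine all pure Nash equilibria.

Pure-strategy Nash equilibria: (Concede, Walk), (Hold, Push)

(Concede, Hold): Side B can switch to Push (-2 → -1). Not NE.
(Concede, Push): Side A can switch to Hold (5 → 8). Not NE.
(Concede, Walk): Side A gets 8, best alternative 7; Side B gets 5, best alternative -1. No profitable deviation — NE.
(Hold, Hold): Side A can switch to Concede (0 → 5). Not NE.
(Hold, Push): Side A gets 8, best alternative 5; Side B gets 8, best alternative 7. No profitable deviation — NE.
(Hold, Walk): Side A can switch to Concede (7 → 8). Not NE.
(Push, Hold): Side A can switch to Concede (-2 → 5). Not NE.
(Push, Push): Side A can switch to Concede (3 → 5). Not NE.
(Push, Walk): Side A can switch to Concede (-6 → 8). Not NE.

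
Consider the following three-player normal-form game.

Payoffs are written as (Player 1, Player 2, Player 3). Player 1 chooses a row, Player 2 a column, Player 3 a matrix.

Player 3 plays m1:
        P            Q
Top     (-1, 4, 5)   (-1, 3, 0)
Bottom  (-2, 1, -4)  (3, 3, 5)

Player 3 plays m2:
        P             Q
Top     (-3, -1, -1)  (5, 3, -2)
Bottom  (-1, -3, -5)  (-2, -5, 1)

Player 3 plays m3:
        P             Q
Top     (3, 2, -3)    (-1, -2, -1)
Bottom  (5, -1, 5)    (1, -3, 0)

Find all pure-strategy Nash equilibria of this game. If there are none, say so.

Player 1 against (P, m1): payoffs -1, -2 → best response Top.
Player 1 against (P, m2): payoffs -3, -1 → best response Bottom.
Player 1 against (P, m3): payoffs 3, 5 → best response Bottom.
Player 1 against (Q, m1): payoffs -1, 3 → best response Bottom.
Player 1 against (Q, m2): payoffs 5, -2 → best response Top.
Player 1 against (Q, m3): payoffs -1, 1 → best response Bottom.
Player 2 against (Top, m1): payoffs 4, 3 → best response P.
Player 2 against (Top, m2): payoffs -1, 3 → best response Q.
Player 2 against (Top, m3): payoffs 2, -2 → best response P.
Player 2 against (Bottom, m1): payoffs 1, 3 → best response Q.
Player 2 against (Bottom, m2): payoffs -3, -5 → best response P.
Player 2 against (Bottom, m3): payoffs -1, -3 → best response P.
Player 3 against (Top, P): payoffs 5, -1, -3 → best response m1.
Player 3 against (Top, Q): payoffs 0, -2, -1 → best response m1.
Player 3 against (Bottom, P): payoffs -4, -5, 5 → best response m3.
Player 3 against (Bottom, Q): payoffs 5, 1, 0 → best response m1.
Mutual best responses: (Top, P, m1); (Bottom, P, m3); (Bottom, Q, m1).

The pure Nash equilibria are (Top, P, m1); (Bottom, P, m3); (Bottom, Q, m1).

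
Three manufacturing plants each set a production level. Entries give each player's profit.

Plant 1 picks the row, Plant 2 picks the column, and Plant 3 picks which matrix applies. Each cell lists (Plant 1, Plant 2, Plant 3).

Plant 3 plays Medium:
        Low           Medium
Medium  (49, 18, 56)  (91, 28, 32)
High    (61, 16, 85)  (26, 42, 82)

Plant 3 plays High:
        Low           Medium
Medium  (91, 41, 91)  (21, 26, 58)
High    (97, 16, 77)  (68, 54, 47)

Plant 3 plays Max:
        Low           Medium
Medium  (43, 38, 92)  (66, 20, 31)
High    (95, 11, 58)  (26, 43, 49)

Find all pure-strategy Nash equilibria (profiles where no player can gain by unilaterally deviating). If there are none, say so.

Plant 1 against (Low, Medium): payoffs 49, 61 → best response High.
Plant 1 against (Low, High): payoffs 91, 97 → best response High.
Plant 1 against (Low, Max): payoffs 43, 95 → best response High.
Plant 1 against (Medium, Medium): payoffs 91, 26 → best response Medium.
Plant 1 against (Medium, High): payoffs 21, 68 → best response High.
Plant 1 against (Medium, Max): payoffs 66, 26 → best response Medium.
Plant 2 against (Medium, Medium): payoffs 18, 28 → best response Medium.
Plant 2 against (Medium, High): payoffs 41, 26 → best response Low.
Plant 2 against (Medium, Max): payoffs 38, 20 → best response Low.
Plant 2 against (High, Medium): payoffs 16, 42 → best response Medium.
Plant 2 against (High, High): payoffs 16, 54 → best response Medium.
Plant 2 against (High, Max): payoffs 11, 43 → best response Medium.
Plant 3 against (Medium, Low): payoffs 56, 91, 92 → best response Max.
Plant 3 against (Medium, Medium): payoffs 32, 58, 31 → best response High.
Plant 3 against (High, Low): payoffs 85, 77, 58 → best response Medium.
Plant 3 against (High, Medium): payoffs 82, 47, 49 → best response Medium.
No profile is a mutual best response for all players.

There is no pure-strategy Nash equilibrium.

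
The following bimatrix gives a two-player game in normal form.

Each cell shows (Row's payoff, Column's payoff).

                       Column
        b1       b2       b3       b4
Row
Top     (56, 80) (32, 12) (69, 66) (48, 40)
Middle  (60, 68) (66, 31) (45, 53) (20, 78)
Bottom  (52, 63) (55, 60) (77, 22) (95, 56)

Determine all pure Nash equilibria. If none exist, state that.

none

Row against b1: payoffs 56, 60, 52 → best response Middle.
Row against b2: payoffs 32, 66, 55 → best response Middle.
Row against b3: payoffs 69, 45, 77 → best response Bottom.
Row against b4: payoffs 48, 20, 95 → best response Bottom.
Column against Top: payoffs 80, 12, 66, 40 → best response b1.
Column against Middle: payoffs 68, 31, 53, 78 → best response b4.
Column against Bottom: payoffs 63, 60, 22, 56 → best response b1.
No profile is a mutual best response for all players.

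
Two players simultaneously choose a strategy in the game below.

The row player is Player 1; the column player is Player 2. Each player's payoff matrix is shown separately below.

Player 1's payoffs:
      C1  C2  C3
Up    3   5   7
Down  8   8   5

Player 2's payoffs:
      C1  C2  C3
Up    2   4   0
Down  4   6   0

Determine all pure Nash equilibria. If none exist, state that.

Pure NE: (Down, C2)

For each player, find the best response to each opponent profile; mutual best responses are the pure NE.
Player 1 against C1: payoffs 3, 8 → best response Down.
Player 1 against C2: payoffs 5, 8 → best response Down.
Player 1 against C3: payoffs 7, 5 → best response Up.
Player 2 against Up: payoffs 2, 4, 0 → best response C2.
Player 2 against Down: payoffs 4, 6, 0 → best response C2.
Mutual best responses: (Down, C2).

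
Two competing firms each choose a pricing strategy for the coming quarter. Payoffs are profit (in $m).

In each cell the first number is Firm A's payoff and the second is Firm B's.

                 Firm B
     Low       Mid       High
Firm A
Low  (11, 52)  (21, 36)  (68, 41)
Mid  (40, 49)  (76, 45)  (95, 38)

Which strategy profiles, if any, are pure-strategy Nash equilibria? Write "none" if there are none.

For each strategy profile, look for a profitable unilateral deviation.
(Low, Low): Firm A can switch to Mid (11 → 40). Not NE.
(Low, Mid): Firm A can switch to Mid (21 → 76). Not NE.
(Low, High): Firm A can switch to Mid (68 → 95). Not NE.
(Mid, Low): Firm A gets 40, best alternative 11; Firm B gets 49, best alternative 45. No profitable deviation — NE.
(Mid, Mid): Firm B can switch to Low (45 → 49). Not NE.
(Mid, High): Firm B can switch to Low (38 → 49). Not NE.

(Mid, Low)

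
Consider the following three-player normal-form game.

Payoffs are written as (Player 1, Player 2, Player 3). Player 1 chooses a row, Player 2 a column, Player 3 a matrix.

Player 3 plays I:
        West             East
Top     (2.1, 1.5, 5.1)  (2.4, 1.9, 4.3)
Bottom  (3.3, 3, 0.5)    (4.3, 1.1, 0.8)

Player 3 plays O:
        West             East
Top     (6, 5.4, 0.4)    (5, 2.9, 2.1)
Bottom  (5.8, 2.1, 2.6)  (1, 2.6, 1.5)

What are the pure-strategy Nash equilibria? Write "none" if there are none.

For each strategy profile, look for a profitable unilateral deviation.
(Top, West, I): Player 1 can switch to Bottom (2.1 → 3.3). Not NE.
(Top, West, O): Player 3 can switch to I (0.4 → 5.1). Not NE.
(Top, East, I): Player 1 can switch to Bottom (2.4 → 4.3). Not NE.
(Top, East, O): Player 2 can switch to West (2.9 → 5.4). Not NE.
(Bottom, West, I): Player 3 can switch to O (0.5 → 2.6). Not NE.
(Bottom, West, O): Player 1 can switch to Top (5.8 → 6). Not NE.
(Bottom, East, I): Player 2 can switch to West (1.1 → 3). Not NE.
(Bottom, East, O): Player 1 can switch to Top (1 → 5). Not NE.

There is no pure-strategy Nash equilibrium.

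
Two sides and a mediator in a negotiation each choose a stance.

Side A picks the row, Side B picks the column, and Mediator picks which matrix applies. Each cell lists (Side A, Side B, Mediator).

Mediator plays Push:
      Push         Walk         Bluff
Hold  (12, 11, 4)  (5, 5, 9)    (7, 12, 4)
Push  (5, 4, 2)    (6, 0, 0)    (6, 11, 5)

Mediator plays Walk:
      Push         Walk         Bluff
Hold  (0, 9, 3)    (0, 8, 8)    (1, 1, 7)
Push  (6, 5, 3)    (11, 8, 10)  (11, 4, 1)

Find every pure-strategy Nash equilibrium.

(Hold, Push, Push): Side B can switch to Bluff (11 → 12). Not NE.
(Hold, Push, Walk): Side A can switch to Push (0 → 6). Not NE.
(Hold, Walk, Push): Side A can switch to Push (5 → 6). Not NE.
(Hold, Walk, Walk): Side A can switch to Push (0 → 11). Not NE.
(Hold, Bluff, Push): Mediator can switch to Walk (4 → 7). Not NE.
(Hold, Bluff, Walk): Side A can switch to Push (1 → 11). Not NE.
(Push, Push, Push): Side A can switch to Hold (5 → 12). Not NE.
(Push, Push, Walk): Side B can switch to Walk (5 → 8). Not NE.
(Push, Walk, Push): Side B can switch to Push (0 → 4). Not NE.
(Push, Walk, Walk): Side A gets 11, best alternative 0; Side B gets 8, best alternative 5; Mediator gets 10, best alternative 0. No profitable deviation — NE.
(Push, Bluff, Push): Side A can switch to Hold (6 → 7). Not NE.
(The remaining 1 profile has a profitable deviation by the same check.)

(Push, Walk, Walk)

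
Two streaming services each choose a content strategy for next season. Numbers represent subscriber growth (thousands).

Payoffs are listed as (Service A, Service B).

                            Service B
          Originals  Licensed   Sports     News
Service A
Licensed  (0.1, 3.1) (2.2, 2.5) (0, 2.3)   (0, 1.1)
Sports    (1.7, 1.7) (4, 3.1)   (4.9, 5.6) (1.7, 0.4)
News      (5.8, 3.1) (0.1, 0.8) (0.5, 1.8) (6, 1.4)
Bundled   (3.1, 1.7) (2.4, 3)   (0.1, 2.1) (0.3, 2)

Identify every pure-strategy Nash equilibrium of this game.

Pure-strategy Nash equilibria: (Sports, Sports) and (News, Originals)

Service A against Originals: payoffs 0.1, 1.7, 5.8, 3.1 → best response News.
Service A against Licensed: payoffs 2.2, 4, 0.1, 2.4 → best response Sports.
Service A against Sports: payoffs 0, 4.9, 0.5, 0.1 → best response Sports.
Service A against News: payoffs 0, 1.7, 6, 0.3 → best response News.
Service B against Licensed: payoffs 3.1, 2.5, 2.3, 1.1 → best response Originals.
Service B against Sports: payoffs 1.7, 3.1, 5.6, 0.4 → best response Sports.
Service B against News: payoffs 3.1, 0.8, 1.8, 1.4 → best response Originals.
Service B against Bundled: payoffs 1.7, 3, 2.1, 2 → best response Licensed.
Mutual best responses: (Sports, Sports); (News, Originals).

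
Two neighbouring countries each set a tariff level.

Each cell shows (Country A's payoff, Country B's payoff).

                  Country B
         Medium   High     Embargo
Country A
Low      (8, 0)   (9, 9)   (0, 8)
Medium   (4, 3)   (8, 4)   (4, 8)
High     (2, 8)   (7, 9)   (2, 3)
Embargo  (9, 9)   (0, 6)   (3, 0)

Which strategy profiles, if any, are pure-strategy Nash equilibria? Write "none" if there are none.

(Low, High) and (Medium, Embargo) and (Embargo, Medium)

(Low, Medium): Country A can switch to Embargo (8 → 9). Not NE.
(Low, High): Country A gets 9, best alternative 8; Country B gets 9, best alternative 8. No profitable deviation — NE.
(Low, Embargo): Country A can switch to Medium (0 → 4). Not NE.
(Medium, Medium): Country A can switch to Low (4 → 8). Not NE.
(Medium, High): Country A can switch to Low (8 → 9). Not NE.
(Medium, Embargo): Country A gets 4, best alternative 3; Country B gets 8, best alternative 4. No profitable deviation — NE.
(High, Medium): Country A can switch to Low (2 → 8). Not NE.
(High, High): Country A can switch to Low (7 → 9). Not NE.
(High, Embargo): Country A can switch to Medium (2 → 4). Not NE.
(Embargo, Medium): Country A gets 9, best alternative 8; Country B gets 9, best alternative 6. No profitable deviation — NE.
(Embargo, High): Country A can switch to Low (0 → 9). Not NE.
(Embargo, Embargo): Country A can switch to Medium (3 → 4). Not NE.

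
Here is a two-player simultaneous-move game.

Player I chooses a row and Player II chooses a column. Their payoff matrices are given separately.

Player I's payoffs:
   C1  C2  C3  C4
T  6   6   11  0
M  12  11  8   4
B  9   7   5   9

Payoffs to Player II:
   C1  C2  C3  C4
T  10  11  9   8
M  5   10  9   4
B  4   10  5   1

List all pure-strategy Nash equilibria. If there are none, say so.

(T, C1): Player I can switch to M (6 → 12). Not NE.
(T, C2): Player I can switch to M (6 → 11). Not NE.
(T, C3): Player II can switch to C1 (9 → 10). Not NE.
(T, C4): Player I can switch to M (0 → 4). Not NE.
(M, C1): Player II can switch to C2 (5 → 10). Not NE.
(M, C2): Player I gets 11, best alternative 7; Player II gets 10, best alternative 9. No profitable deviation — NE.
(M, C3): Player I can switch to T (8 → 11). Not NE.
(M, C4): Player I can switch to B (4 → 9). Not NE.
(B, C1): Player I can switch to M (9 → 12). Not NE.
(The remaining 3 profiles each have a profitable deviation by the same check.)

(M, C2)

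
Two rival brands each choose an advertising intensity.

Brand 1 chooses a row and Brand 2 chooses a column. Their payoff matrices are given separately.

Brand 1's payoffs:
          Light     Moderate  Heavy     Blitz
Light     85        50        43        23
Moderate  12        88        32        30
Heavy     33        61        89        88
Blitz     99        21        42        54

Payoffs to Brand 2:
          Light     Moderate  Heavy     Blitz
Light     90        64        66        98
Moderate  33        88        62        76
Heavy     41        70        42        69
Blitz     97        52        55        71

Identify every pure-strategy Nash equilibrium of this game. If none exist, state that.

Mark each player's best response to every combination of opponents' strategies; a profile where every player is best-responding is a pure Nash equilibrium.
Brand 1 against Light: payoffs 85, 12, 33, 99 → best response Blitz.
Brand 1 against Moderate: payoffs 50, 88, 61, 21 → best response Moderate.
Brand 1 against Heavy: payoffs 43, 32, 89, 42 → best response Heavy.
Brand 1 against Blitz: payoffs 23, 30, 88, 54 → best response Heavy.
Brand 2 against Light: payoffs 90, 64, 66, 98 → best response Blitz.
Brand 2 against Moderate: payoffs 33, 88, 62, 76 → best response Moderate.
Brand 2 against Heavy: payoffs 41, 70, 42, 69 → best response Moderate.
Brand 2 against Blitz: payoffs 97, 52, 55, 71 → best response Light.
Mutual best responses: (Moderate, Moderate); (Blitz, Light).

The pure Nash equilibria are (Moderate, Moderate) and (Blitz, Light).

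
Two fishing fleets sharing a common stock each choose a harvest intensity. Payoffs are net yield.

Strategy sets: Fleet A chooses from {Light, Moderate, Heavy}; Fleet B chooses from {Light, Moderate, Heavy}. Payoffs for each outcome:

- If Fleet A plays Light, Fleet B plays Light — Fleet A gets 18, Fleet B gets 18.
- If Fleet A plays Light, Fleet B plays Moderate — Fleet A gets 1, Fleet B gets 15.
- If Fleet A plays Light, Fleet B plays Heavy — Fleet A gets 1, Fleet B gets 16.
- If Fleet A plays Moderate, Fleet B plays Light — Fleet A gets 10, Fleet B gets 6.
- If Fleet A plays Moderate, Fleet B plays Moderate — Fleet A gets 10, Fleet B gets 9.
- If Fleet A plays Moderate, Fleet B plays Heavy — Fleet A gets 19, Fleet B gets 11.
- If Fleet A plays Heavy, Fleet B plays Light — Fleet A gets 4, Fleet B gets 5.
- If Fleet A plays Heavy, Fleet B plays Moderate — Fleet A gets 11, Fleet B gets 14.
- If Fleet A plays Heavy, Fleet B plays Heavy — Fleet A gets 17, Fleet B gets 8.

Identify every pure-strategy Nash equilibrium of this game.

For each strategy profile, look for a profitable unilateral deviation.
(Light, Light): Fleet A gets 18, best alternative 10; Fleet B gets 18, best alternative 16. No profitable deviation — NE.
(Light, Moderate): Fleet A can switch to Moderate (1 → 10). Not NE.
(Light, Heavy): Fleet A can switch to Moderate (1 → 19). Not NE.
(Moderate, Light): Fleet A can switch to Light (10 → 18). Not NE.
(Moderate, Moderate): Fleet A can switch to Heavy (10 → 11). Not NE.
(Moderate, Heavy): Fleet A gets 19, best alternative 17; Fleet B gets 11, best alternative 9. No profitable deviation — NE.
(Heavy, Light): Fleet A can switch to Light (4 → 18). Not NE.
(Heavy, Moderate): Fleet A gets 11, best alternative 10; Fleet B gets 14, best alternative 8. No profitable deviation — NE.
(Heavy, Heavy): Fleet A can switch to Moderate (17 → 19). Not NE.

(Light, Light), (Moderate, Heavy), (Heavy, Moderate)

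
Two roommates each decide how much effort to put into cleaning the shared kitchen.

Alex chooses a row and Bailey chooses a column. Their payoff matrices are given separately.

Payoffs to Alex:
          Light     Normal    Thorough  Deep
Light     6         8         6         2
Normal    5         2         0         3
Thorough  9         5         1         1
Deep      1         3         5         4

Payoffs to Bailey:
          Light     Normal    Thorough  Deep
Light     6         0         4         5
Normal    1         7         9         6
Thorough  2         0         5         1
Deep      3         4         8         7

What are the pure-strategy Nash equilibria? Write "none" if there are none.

Alex against Light: payoffs 6, 5, 9, 1 → best response Thorough.
Alex against Normal: payoffs 8, 2, 5, 3 → best response Light.
Alex against Thorough: payoffs 6, 0, 1, 5 → best response Light.
Alex against Deep: payoffs 2, 3, 1, 4 → best response Deep.
Bailey against Light: payoffs 6, 0, 4, 5 → best response Light.
Bailey against Normal: payoffs 1, 7, 9, 6 → best response Thorough.
Bailey against Thorough: payoffs 2, 0, 5, 1 → best response Thorough.
Bailey against Deep: payoffs 3, 4, 8, 7 → best response Thorough.
No profile is a mutual best response for all players.

There is no pure-strategy Nash equilibrium.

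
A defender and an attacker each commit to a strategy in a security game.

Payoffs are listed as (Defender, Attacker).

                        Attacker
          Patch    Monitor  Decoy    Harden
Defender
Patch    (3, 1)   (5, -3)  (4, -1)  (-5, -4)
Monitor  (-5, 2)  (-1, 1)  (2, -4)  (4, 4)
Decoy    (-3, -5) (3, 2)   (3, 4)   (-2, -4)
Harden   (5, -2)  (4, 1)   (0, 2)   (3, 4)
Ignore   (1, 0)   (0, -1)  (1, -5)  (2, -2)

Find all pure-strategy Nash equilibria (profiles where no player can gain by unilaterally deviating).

The unique pure-strategy Nash equilibrium is (Monitor, Harden).

Defender against Patch: payoffs 3, -5, -3, 5, 1 → best response Harden.
Defender against Monitor: payoffs 5, -1, 3, 4, 0 → best response Patch.
Defender against Decoy: payoffs 4, 2, 3, 0, 1 → best response Patch.
Defender against Harden: payoffs -5, 4, -2, 3, 2 → best response Monitor.
Attacker against Patch: payoffs 1, -3, -1, -4 → best response Patch.
Attacker against Monitor: payoffs 2, 1, -4, 4 → best response Harden.
Attacker against Decoy: payoffs -5, 2, 4, -4 → best response Decoy.
Attacker against Harden: payoffs -2, 1, 2, 4 → best response Harden.
Attacker against Ignore: payoffs 0, -1, -5, -2 → best response Patch.
Mutual best responses: (Monitor, Harden).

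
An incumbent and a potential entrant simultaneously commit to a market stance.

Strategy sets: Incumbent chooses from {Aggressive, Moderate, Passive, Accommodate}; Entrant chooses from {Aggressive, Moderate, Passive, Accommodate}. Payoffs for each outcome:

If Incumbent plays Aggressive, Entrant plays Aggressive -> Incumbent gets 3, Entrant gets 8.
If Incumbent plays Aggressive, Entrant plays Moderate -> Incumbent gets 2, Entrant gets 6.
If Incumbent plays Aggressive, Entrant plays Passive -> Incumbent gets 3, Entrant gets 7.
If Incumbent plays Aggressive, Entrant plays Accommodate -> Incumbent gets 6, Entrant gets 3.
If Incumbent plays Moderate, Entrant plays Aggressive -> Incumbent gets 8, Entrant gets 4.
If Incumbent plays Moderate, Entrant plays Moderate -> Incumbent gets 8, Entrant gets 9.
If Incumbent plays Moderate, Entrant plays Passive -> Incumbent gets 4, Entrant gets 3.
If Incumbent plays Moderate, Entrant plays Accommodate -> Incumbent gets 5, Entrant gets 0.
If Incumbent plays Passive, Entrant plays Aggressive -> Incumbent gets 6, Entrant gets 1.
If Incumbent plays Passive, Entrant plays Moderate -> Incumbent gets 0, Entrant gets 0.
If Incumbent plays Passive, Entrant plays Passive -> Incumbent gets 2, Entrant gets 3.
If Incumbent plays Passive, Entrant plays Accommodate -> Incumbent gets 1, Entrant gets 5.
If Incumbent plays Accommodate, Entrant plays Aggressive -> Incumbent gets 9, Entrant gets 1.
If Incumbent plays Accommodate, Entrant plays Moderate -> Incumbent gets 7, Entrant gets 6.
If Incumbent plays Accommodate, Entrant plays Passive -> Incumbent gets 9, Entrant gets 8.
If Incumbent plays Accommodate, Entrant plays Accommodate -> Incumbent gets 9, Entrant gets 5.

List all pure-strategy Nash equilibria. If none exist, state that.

(Moderate, Moderate) and (Accommodate, Passive)

(Aggressive, Aggressive): Incumbent can switch to Moderate (3 → 8). Not NE.
(Aggressive, Moderate): Incumbent can switch to Moderate (2 → 8). Not NE.
(Aggressive, Passive): Incumbent can switch to Moderate (3 → 4). Not NE.
(Aggressive, Accommodate): Incumbent can switch to Accommodate (6 → 9). Not NE.
(Moderate, Aggressive): Incumbent can switch to Accommodate (8 → 9). Not NE.
(Moderate, Moderate): Incumbent gets 8, best alternative 7; Entrant gets 9, best alternative 4. No profitable deviation — NE.
(Moderate, Passive): Incumbent can switch to Accommodate (4 → 9). Not NE.
(Accommodate, Passive): Incumbent gets 9, best alternative 4; Entrant gets 8, best alternative 6. No profitable deviation — NE.
(The remaining 8 profiles each have a profitable deviation by the same check.)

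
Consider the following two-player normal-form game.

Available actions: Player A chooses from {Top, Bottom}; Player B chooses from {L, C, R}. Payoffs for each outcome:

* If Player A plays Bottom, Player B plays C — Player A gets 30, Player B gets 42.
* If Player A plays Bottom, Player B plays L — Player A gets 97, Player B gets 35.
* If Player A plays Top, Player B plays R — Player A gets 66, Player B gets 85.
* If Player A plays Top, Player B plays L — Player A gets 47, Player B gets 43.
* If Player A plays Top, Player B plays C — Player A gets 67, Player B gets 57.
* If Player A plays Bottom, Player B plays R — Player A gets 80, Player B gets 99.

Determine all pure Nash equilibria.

(Bottom, R)

Mark each player's best response to every combination of opponents' strategies; a profile where every player is best-responding is a pure Nash equilibrium.
Player A against L: payoffs 47, 97 → best response Bottom.
Player A against C: payoffs 67, 30 → best response Top.
Player A against R: payoffs 66, 80 → best response Bottom.
Player B against Top: payoffs 43, 57, 85 → best response R.
Player B against Bottom: payoffs 35, 42, 99 → best response R.
Mutual best responses: (Bottom, R).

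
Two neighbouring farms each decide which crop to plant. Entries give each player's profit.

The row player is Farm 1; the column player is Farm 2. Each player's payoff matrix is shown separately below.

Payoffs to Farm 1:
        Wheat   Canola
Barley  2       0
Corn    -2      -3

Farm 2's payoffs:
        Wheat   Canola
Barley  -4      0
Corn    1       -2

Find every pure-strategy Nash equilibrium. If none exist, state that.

(Barley, Wheat): Farm 2 can switch to Canola (-4 → 0). Not NE.
(Barley, Canola): Farm 1 gets 0, best alternative -3; Farm 2 gets 0, best alternative -4. No profitable deviation — NE.
(Corn, Wheat): Farm 1 can switch to Barley (-2 → 2). Not NE.
(Corn, Canola): Farm 1 can switch to Barley (-3 → 0). Not NE.

Pure NE: (Barley, Canola)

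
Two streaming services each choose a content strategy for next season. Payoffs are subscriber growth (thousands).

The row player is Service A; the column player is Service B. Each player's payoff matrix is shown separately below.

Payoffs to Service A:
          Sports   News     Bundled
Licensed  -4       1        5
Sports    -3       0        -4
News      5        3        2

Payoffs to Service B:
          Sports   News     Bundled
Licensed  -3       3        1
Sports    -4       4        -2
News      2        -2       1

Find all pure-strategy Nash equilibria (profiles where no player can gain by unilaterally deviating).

(News, Sports)

For each player, find the best response to each opponent profile; mutual best responses are the pure NE.
Service A against Sports: payoffs -4, -3, 5 → best response News.
Service A against News: payoffs 1, 0, 3 → best response News.
Service A against Bundled: payoffs 5, -4, 2 → best response Licensed.
Service B against Licensed: payoffs -3, 3, 1 → best response News.
Service B against Sports: payoffs -4, 4, -2 → best response News.
Service B against News: payoffs 2, -2, 1 → best response Sports.
Mutual best responses: (News, Sports).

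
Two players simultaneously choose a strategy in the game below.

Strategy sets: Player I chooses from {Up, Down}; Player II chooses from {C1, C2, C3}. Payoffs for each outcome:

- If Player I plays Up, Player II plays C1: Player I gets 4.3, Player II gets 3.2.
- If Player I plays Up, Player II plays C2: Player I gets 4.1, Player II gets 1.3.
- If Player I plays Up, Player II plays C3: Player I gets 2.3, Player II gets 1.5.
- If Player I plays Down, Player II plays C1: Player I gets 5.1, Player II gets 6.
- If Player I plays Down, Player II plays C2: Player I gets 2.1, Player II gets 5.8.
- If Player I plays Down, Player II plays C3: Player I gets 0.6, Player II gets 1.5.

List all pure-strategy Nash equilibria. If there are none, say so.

Player I against C1: payoffs 4.3, 5.1 → best response Down.
Player I against C2: payoffs 4.1, 2.1 → best response Up.
Player I against C3: payoffs 2.3, 0.6 → best response Up.
Player II against Up: payoffs 3.2, 1.3, 1.5 → best response C1.
Player II against Down: payoffs 6, 5.8, 1.5 → best response C1.
Mutual best responses: (Down, C1).

Pure NE: (Down, C1)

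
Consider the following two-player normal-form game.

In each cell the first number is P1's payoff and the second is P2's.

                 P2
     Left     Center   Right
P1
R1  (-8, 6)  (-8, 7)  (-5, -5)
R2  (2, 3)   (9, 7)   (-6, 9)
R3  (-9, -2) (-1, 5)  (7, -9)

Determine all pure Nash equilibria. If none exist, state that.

There is no pure-strategy Nash equilibrium.

P1 against Left: payoffs -8, 2, -9 → best response R2.
P1 against Center: payoffs -8, 9, -1 → best response R2.
P1 against Right: payoffs -5, -6, 7 → best response R3.
P2 against R1: payoffs 6, 7, -5 → best response Center.
P2 against R2: payoffs 3, 7, 9 → best response Right.
P2 against R3: payoffs -2, 5, -9 → best response Center.
No profile is a mutual best response for all players.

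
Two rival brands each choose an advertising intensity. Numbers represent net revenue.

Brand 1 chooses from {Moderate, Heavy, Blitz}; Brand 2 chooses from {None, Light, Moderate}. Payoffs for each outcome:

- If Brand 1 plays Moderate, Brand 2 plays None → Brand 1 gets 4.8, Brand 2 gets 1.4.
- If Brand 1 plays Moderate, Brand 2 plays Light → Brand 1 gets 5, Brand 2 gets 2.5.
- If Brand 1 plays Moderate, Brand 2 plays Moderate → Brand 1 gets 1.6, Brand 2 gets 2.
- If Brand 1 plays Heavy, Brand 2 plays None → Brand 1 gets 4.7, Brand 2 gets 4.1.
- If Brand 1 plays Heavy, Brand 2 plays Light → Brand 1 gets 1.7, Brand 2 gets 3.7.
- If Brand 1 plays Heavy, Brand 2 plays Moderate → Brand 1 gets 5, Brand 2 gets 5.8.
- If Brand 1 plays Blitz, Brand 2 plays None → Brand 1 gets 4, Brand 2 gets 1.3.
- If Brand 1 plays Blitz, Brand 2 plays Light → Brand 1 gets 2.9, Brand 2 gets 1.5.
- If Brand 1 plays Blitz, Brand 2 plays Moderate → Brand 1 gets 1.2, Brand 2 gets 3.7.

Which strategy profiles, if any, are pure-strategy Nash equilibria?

For each strategy profile, look for a profitable unilateral deviation.
(Moderate, None): Brand 2 can switch to Light (1.4 → 2.5). Not NE.
(Moderate, Light): Brand 1 gets 5, best alternative 2.9; Brand 2 gets 2.5, best alternative 2. No profitable deviation — NE.
(Moderate, Moderate): Brand 1 can switch to Heavy (1.6 → 5). Not NE.
(Heavy, None): Brand 1 can switch to Moderate (4.7 → 4.8). Not NE.
(Heavy, Light): Brand 1 can switch to Moderate (1.7 → 5). Not NE.
(Heavy, Moderate): Brand 1 gets 5, best alternative 1.6; Brand 2 gets 5.8, best alternative 4.1. No profitable deviation — NE.
(Blitz, None): Brand 1 can switch to Moderate (4 → 4.8). Not NE.
(Blitz, Light): Brand 1 can switch to Moderate (2.9 → 5). Not NE.
(Blitz, Moderate): Brand 1 can switch to Moderate (1.2 → 1.6). Not NE.

Pure-strategy Nash equilibria: (Moderate, Light), (Heavy, Moderate)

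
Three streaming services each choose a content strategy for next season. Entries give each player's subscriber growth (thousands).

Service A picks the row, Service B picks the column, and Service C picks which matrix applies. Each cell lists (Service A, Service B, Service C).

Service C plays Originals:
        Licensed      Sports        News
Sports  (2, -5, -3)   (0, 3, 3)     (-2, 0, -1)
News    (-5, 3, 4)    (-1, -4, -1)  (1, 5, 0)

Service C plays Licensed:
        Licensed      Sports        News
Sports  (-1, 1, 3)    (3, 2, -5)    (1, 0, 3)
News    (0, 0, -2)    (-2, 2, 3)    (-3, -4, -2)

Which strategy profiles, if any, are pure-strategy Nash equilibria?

Service A against (Licensed, Originals): payoffs 2, -5 → best response Sports.
Service A against (Licensed, Licensed): payoffs -1, 0 → best response News.
Service A against (Sports, Originals): payoffs 0, -1 → best response Sports.
Service A against (Sports, Licensed): payoffs 3, -2 → best response Sports.
Service A against (News, Originals): payoffs -2, 1 → best response News.
Service A against (News, Licensed): payoffs 1, -3 → best response Sports.
Service B against (Sports, Originals): payoffs -5, 3, 0 → best response Sports.
Service B against (Sports, Licensed): payoffs 1, 2, 0 → best response Sports.
Service B against (News, Originals): payoffs 3, -4, 5 → best response News.
Service B against (News, Licensed): payoffs 0, 2, -4 → best response Sports.
Service C against (Sports, Licensed): payoffs -3, 3 → best response Licensed.
Service C against (Sports, Sports): payoffs 3, -5 → best response Originals.
Service C against (Sports, News): payoffs -1, 3 → best response Licensed.
Service C against (News, Licensed): payoffs 4, -2 → best response Originals.
Service C against (News, Sports): payoffs -1, 3 → best response Licensed.
Service C against (News, News): payoffs 0, -2 → best response Originals.
Mutual best responses: (Sports, Sports, Originals); (News, News, Originals).

Pure-strategy Nash equilibria: (Sports, Sports, Originals) and (News, News, Originals)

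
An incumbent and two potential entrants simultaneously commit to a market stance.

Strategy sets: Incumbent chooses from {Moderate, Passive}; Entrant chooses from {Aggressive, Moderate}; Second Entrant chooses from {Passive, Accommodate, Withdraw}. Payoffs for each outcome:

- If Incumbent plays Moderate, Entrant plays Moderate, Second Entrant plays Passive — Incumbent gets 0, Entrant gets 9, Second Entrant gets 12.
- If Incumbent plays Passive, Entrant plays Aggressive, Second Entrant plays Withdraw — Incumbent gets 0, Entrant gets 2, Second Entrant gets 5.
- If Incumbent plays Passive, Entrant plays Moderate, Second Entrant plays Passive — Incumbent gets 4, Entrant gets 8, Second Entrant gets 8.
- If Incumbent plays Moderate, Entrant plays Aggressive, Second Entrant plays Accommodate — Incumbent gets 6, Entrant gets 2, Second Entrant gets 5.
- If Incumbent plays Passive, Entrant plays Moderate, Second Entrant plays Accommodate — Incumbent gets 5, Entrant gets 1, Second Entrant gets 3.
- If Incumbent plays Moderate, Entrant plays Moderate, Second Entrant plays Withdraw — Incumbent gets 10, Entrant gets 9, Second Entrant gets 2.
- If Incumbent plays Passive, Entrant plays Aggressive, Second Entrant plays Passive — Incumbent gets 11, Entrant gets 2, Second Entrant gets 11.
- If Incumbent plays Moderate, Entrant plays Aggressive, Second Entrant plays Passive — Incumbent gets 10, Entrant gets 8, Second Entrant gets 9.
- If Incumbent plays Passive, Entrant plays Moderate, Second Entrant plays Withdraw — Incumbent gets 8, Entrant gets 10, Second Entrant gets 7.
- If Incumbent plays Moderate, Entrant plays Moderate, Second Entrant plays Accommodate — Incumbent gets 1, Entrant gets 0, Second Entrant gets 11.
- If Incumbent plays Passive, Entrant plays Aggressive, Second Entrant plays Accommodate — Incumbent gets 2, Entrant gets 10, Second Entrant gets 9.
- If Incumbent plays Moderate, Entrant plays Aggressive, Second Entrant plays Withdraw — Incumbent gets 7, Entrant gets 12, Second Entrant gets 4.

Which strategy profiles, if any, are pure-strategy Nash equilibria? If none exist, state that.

Pure NE: (Passive, Moderate, Passive)

(Moderate, Aggressive, Passive): Incumbent can switch to Passive (10 → 11). Not NE.
(Moderate, Aggressive, Accommodate): Second Entrant can switch to Passive (5 → 9). Not NE.
(Moderate, Aggressive, Withdraw): Second Entrant can switch to Passive (4 → 9). Not NE.
(Moderate, Moderate, Passive): Incumbent can switch to Passive (0 → 4). Not NE.
(Moderate, Moderate, Accommodate): Incumbent can switch to Passive (1 → 5). Not NE.
(Moderate, Moderate, Withdraw): Entrant can switch to Aggressive (9 → 12). Not NE.
(Passive, Moderate, Passive): Incumbent gets 4, best alternative 0; Entrant gets 8, best alternative 2; Second Entrant gets 8, best alternative 7. No profitable deviation — NE.
(The remaining 5 profiles each have a profitable deviation by the same check.)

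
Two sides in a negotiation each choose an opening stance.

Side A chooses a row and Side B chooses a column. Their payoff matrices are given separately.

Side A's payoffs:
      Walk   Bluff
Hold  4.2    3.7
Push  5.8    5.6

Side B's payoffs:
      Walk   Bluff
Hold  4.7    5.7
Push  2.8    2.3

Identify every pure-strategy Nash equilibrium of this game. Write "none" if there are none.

(Push, Walk)

(Hold, Walk): Side A can switch to Push (4.2 → 5.8). Not NE.
(Hold, Bluff): Side A can switch to Push (3.7 → 5.6). Not NE.
(Push, Walk): Side A gets 5.8, best alternative 4.2; Side B gets 2.8, best alternative 2.3. No profitable deviation — NE.
(Push, Bluff): Side B can switch to Walk (2.3 → 2.8). Not NE.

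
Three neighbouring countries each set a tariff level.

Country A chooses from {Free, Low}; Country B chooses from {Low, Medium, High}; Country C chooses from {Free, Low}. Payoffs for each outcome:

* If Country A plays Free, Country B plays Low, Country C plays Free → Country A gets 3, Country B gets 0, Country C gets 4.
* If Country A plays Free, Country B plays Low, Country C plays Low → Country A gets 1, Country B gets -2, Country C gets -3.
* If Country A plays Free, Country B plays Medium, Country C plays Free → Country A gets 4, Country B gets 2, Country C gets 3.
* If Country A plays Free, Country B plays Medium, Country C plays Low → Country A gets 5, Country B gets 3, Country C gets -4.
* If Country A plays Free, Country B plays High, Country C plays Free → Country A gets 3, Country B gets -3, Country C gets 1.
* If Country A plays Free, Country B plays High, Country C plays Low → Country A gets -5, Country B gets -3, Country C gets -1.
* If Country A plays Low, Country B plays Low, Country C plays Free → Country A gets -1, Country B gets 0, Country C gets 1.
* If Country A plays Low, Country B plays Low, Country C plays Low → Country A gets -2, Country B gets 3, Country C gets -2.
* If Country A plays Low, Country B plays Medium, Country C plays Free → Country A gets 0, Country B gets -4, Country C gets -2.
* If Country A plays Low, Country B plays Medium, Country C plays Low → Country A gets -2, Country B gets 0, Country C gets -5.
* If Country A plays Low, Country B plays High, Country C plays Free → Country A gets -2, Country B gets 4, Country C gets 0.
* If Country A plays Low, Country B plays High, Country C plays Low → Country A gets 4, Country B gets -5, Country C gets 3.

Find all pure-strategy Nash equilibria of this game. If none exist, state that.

Country A against (Low, Free): payoffs 3, -1 → best response Free.
Country A against (Low, Low): payoffs 1, -2 → best response Free.
Country A against (Medium, Free): payoffs 4, 0 → best response Free.
Country A against (Medium, Low): payoffs 5, -2 → best response Free.
Country A against (High, Free): payoffs 3, -2 → best response Free.
Country A against (High, Low): payoffs -5, 4 → best response Low.
Country B against (Free, Free): payoffs 0, 2, -3 → best response Medium.
Country B against (Free, Low): payoffs -2, 3, -3 → best response Medium.
Country B against (Low, Free): payoffs 0, -4, 4 → best response High.
Country B against (Low, Low): payoffs 3, 0, -5 → best response Low.
Country C against (Free, Low): payoffs 4, -3 → best response Free.
Country C against (Free, Medium): payoffs 3, -4 → best response Free.
Country C against (Free, High): payoffs 1, -1 → best response Free.
Country C against (Low, Low): payoffs 1, -2 → best response Free.
Country C against (Low, Medium): payoffs -2, -5 → best response Free.
Country C against (Low, High): payoffs 0, 3 → best response Low.
Mutual best responses: (Free, Medium, Free).

(Free, Medium, Free)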